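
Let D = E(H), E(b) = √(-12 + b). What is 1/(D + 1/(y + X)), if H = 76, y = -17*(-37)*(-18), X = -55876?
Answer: 67198/537583 ≈ 0.12500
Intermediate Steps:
y = -11322 (y = 629*(-18) = -11322)
D = 8 (D = √(-12 + 76) = √64 = 8)
1/(D + 1/(y + X)) = 1/(8 + 1/(-11322 - 55876)) = 1/(8 + 1/(-67198)) = 1/(8 - 1/67198) = 1/(537583/67198) = 67198/537583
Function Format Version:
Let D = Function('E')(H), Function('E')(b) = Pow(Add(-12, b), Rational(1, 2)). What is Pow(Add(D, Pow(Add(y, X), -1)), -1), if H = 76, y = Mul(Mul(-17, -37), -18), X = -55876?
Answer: Rational(67198, 537583) ≈ 0.12500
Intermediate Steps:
y = -11322 (y = Mul(629, -18) = -11322)
D = 8 (D = Pow(Add(-12, 76), Rational(1, 2)) = Pow(64, Rational(1, 2)) = 8)
Pow(Add(D, Pow(Add(y, X), -1)), -1) = Pow(Add(8, Pow(Add(-11322, -55876), -1)), -1) = Pow(Add(8, Pow(-67198, -1)), -1) = Pow(Add(8, Rational(-1, 67198)), -1) = Pow(Rational(537583, 67198), -1) = Rational(67198, 537583)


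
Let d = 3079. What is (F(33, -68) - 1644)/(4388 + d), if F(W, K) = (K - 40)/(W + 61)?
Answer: -25774/116983 ≈ -0.22032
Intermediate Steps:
F(W, K) = (-40 + K)/(61 + W)
(F(33, -68) - 1644)/(4388 + d) = ((-40 - 68)/(61 + 33) - 1644)/(4388 + 3079) = (-108/94 - 1644)/7467 = ((1/94)*(-108) - 1644)*(1/7467) = (-54/47 - 1644)*(1/7467) = -77322/47*1/7467 = -25774/116983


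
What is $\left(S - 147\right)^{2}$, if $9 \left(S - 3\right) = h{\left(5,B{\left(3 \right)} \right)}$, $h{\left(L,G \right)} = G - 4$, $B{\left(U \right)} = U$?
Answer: $\frac{1682209}{81} \approx 20768.0$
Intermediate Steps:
$h{\left(L,G \right)} = -4 + G$
$S = \frac{26}{9}$ ($S = 3 + \frac{-4 + 3}{9} = 3 + \frac{1}{9} \left(-1\right) = 3 - \frac{1}{9} = \frac{26}{9} \approx 2.8889$)
$\left(S - 147\right)^{2} = \left(\frac{26}{9} - 147\right)^{2} = \left(- \frac{1297}{9}\right)^{2} = \frac{1682209}{81}$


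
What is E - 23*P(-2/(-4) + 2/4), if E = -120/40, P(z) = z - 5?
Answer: 89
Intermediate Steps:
P(z) = -5 + z
E = -3 (E = -120*1/40 = -3)
E - 23*P(-2/(-4) + 2/4) = -3 - 23*(-5 + (-2/(-4) + 2/4)) = -3 - 23*(-5 + (-2*(-¼) + 2*(¼))) = -3 - 23*(-5 + (½ + ½)) = -3 - 23*(-5 + 1) = -3 - 23*(-4) = -3 + 92 = 89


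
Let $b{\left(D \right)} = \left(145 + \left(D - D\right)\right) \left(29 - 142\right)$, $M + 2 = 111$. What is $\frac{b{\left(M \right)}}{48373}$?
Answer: $- \frac{16385}{48373} \approx -0.33872$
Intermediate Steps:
$M = 109$ ($M = -2 + 111 = 109$)
$b{\left(D \right)} = -16385$ ($b{\left(D \right)} = \left(145 + 0\right) \left(-113\right) = 145 \left(-113\right) = -16385$)
$\frac{b{\left(M \right)}}{48373} = - \frac{16385}{48373}$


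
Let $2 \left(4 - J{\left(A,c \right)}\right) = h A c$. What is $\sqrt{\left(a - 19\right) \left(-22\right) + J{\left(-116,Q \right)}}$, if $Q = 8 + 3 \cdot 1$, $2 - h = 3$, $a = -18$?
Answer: $6 \sqrt{5} \approx 13.416$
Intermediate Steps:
$h = -1$ ($h = 2 - 3 = -1$)
$Q = 11$ ($Q = 8 + 3 = 11$)
$J{\left(A,c \right)} = 4 + \frac{A c}{2}$ ($J{\left(A,c \right)} = 4 - \frac{- A c}{2} = 4 - \frac{\left(-1\right) A c}{2} = 4 + \frac{A c}{2}$)
$\sqrt{\left(a - 19\right) \left(-22\right) + J{\left(-116,Q \right)}} = \sqrt{\left(-18 - 19\right) \left(-22\right) + \left(4 + \frac{1}{2} \left(-116\right) 11\right)} = \sqrt{\left(-37\right) \left(-22\right) + \left(4 - 638\right)} = \sqrt{814 - 634} = \sqrt{180} = 6 \sqrt{5}$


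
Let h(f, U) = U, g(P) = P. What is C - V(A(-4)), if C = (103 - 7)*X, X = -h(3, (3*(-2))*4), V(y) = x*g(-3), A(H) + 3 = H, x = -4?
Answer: 2292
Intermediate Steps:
A(H) = -3 + H
V(y) = 12 (V(y) = -4*(-3) = 12)
X = 24 (X = -3*(-2)*4 = -(-6)*4 = -1*(-24) = 24)
C = 2304 (C = (103 - 7)*24 = 96*24 = 2304)
C - V(A(-4)) = 2304 - 1*12 = 2304 - 12 = 2292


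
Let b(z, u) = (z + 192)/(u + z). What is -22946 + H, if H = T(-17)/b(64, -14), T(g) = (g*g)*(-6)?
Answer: -1490219/64 ≈ -23285.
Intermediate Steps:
T(g) = -6*g**2 (T(g) = g**2*(-6) = -6*g**2)
b(z, u) = (192 + z)/(u + z)
H = -21675/64 (H = (-6*(-17)**2)/(((192 + 64)/(-14 + 64))) = (-6*289)/((256/50)) = -1734/((1/50)*256) = -1734/128/25 = -1734*25/128 = -21675/64 ≈ -338.67)
-22946 + H = -22946 - 21675/64 = -1490219/64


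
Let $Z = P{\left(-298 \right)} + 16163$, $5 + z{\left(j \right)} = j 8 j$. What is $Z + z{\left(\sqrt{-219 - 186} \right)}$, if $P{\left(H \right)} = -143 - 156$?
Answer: $12619$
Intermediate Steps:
$P{\left(H \right)} = -299$
$z{\left(j \right)} = -5 + 8 j^{2}$ ($z{\left(j \right)} = -5 + j 8 j = -5 + 8 j j = -5 + 8 j^{2}$)
$Z = 15864$ ($Z = -299 + 16163 = 15864$)
$Z + z{\left(\sqrt{-219 - 186} \right)} = 15864 + \left(-5 + 8 \left(\sqrt{-219 - 186}\right)^{2}\right) = 15864 + \left(-5 + 8 \left(\sqrt{-405}\right)^{2}\right) = 15864 + \left(-5 + 8 \left(9 i \sqrt{5}\right)^{2}\right) = 15864 + \left(-5 + 8 \left(-405\right)\right) = 15864 - 3245 = 12619$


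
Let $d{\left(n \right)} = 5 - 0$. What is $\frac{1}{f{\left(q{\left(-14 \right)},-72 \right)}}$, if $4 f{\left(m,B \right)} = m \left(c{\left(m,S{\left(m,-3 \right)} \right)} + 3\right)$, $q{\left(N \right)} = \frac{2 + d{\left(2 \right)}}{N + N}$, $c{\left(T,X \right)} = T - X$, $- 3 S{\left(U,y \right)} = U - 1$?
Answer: $- \frac{48}{7} \approx -6.8571$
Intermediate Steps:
$S{\left(U,y \right)} = \frac{1}{3} - \frac{U}{3}$ ($S{\left(U,y \right)} = - \frac{U - 1}{3} = - \frac{-1 + U}{3} = \frac{1}{3} - \frac{U}{3}$)
$d{\left(n \right)} = 5$ ($d{\left(n \right)} = 5 + 0 = 5$)
$q{\left(N \right)} = \frac{7}{2 N}$ ($q{\left(N \right)} = \frac{2 + 5}{N + N} = \frac{7}{2 N}$)
$f{\left(m,B \right)} = \frac{m \left(\frac{8}{3} + \frac{4 m}{3}\right)}{4}$ ($f{\left(m,B \right)} = \frac{m \left(\left(m - \left(\frac{1}{3} - \frac{m}{3}\right)\right) + 3\right)}{4} = \frac{m \left(\left(m + \left(- \frac{1}{3} + \frac{m}{3}\right)\right) + 3\right)}{4} = \frac{m \left(\left(- \frac{1}{3} + \frac{4 m}{3}\right) + 3\right)}{4} = \frac{m \left(\frac{8}{3} + \frac{4 m}{3}\right)}{4}$)
$\frac{1}{f{\left(q{\left(-14 \right)},-72 \right)}} = \frac{1}{\frac{1}{3} \frac{7}{2 \left(-14\right)} \left(2 + \frac{7}{2 \left(-14\right)}\right)} = \frac{1}{\frac{1}{3} \cdot \frac{7}{2} \left(- \frac{1}{14}\right) \left(2 + \frac{7}{2} \left(- \frac{1}{14}\right)\right)} = \frac{1}{\frac{1}{3} \left(- \frac{1}{4}\right) \left(2 - \frac{1}{4}\right)} = \frac{1}{\frac{1}{3} \left(- \frac{1}{4}\right) \frac{7}{4}} = \frac{1}{- \frac{7}{48}} = - \frac{48}{7}$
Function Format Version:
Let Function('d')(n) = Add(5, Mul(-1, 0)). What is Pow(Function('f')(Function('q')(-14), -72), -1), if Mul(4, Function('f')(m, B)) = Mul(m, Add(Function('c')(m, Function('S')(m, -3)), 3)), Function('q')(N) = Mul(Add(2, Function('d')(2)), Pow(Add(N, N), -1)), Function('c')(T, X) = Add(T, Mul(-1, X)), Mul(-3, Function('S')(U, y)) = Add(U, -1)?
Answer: Rational(-48, 7) ≈ -6.8571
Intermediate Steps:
Function('S')(U, y) = Add(Rational(1, 3), Mul(Rational(-1, 3), U)) (Function('S')(U, y) = Mul(Rational(-1, 3), Add(U, -1)) = Mul(Rational(-1, 3), Add(-1, U)) = Add(Rational(1, 3), Mul(Rational(-1, 3), U)))
Function('d')(n) = 5 (Function('d')(n) = Add(5, 0) = 5)
Function('q')(N) = Mul(Rational(7, 2), Pow(N, -1)) (Function('q')(N) = Mul(Add(2, 5), Pow(Add(N, N), -1)) = Mul(7, Pow(Mul(2, N), -1)) = Mul(7, Mul(Rational(1, 2), Pow(N, -1))) = Mul(Rational(7, 2), Pow(N, -1)))
Function('f')(m, B) = Mul(Rational(1, 4), m, Add(Rational(8, 3), Mul(Rational(4, 3), m))) (Function('f')(m, B) = Mul(Rational(1, 4), Mul(m, Add(Add(m, Mul(-1, Add(Rational(1, 3), Mul(Rational(-1, 3), m)))), 3))) = Mul(Rational(1, 4), Mul(m, Add(Add(m, Add(Rational(-1, 3), Mul(Rational(1, 3), m))), 3))) = Mul(Rational(1, 4), Mul(m, Add(Add(Rational(-1, 3), Mul(Rational(4, 3), m)), 3))) = Mul(Rational(1, 4), Mul(m, Add(Rational(8, 3), Mul(Rational(4, 3), m)))) = Mul(Rational(1, 4), m, Add(Rational(8, 3), Mul(Rational(4, 3), m))))
Pow(Function('f')(Function('q')(-14), -72), -1) = Pow(Mul(Rational(1, 3), Mul(Rational(7, 2), Pow(-14, -1)), Add(2, Mul(Rational(7, 2), Pow(-14, -1)))), -1) = Pow(Mul(Rational(1, 3), Mul(Rational(7, 2), Rational(-1, 14)), Add(2, Mul(Rational(7, 2), Rational(-1, 14)))), -1) = Pow(Mul(Rational(1, 3), Rational(-1, 4), Add(2, Rational(-1, 4))), -1) = Pow(Mul(Rational(1, 3), Rational(-1, 4), Rational(7, 4)), -1) = Pow(Rational(-7, 48), -1) = Rational(-48, 7)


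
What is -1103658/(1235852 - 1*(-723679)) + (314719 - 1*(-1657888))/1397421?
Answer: 774369900433/912763256517 ≈ 0.84838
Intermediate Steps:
-1103658/(1235852 - 1*(-723679)) + (314719 - 1*(-1657888))/1397421 = -1103658/(1235852 + 723679) + (314719 + 1657888)*(1/1397421) = -1103658/1959531 + 1972607*(1/1397421) = -1103658*1/1959531 + 1972607/1397421 = -367886/653177 + 1972607/1397421 = 774369900433/912763256517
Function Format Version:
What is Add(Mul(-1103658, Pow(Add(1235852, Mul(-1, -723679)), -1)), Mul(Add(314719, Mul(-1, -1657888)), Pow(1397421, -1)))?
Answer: Rational(774369900433, 912763256517) ≈ 0.84838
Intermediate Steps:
Add(Mul(-1103658, Pow(Add(1235852, Mul(-1, -723679)), -1)), Mul(Add(314719, Mul(-1, -1657888)), Pow(1397421, -1))) = Add(Mul(-1103658, Pow(Add(1235852, 723679), -1)), Mul(Add(314719, 1657888), Rational(1, 1397421))) = Add(Mul(-1103658, Pow(1959531, -1)), Mul(1972607, Rational(1, 1397421))) = Add(Mul(-1103658, Rational(1, 1959531)), Rational(1972607, 1397421)) = Add(Rational(-367886, 653177), Rational(1972607, 1397421)) = Rational(774369900433, 912763256517)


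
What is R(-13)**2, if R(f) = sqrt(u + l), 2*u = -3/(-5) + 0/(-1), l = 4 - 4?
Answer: 3/10 ≈ 0.30000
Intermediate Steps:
l = 0
u = 3/10 (u = (-3/(-5) + 0/(-1))/2 = (-3*(-1/5) + 0*(-1))/2 = (3/5 + 0)/2 = (1/2)*(3/5) = 3/10 ≈ 0.30000)
R(f) = sqrt(30)/10 (R(f) = sqrt(3/10 + 0) = sqrt(3/10) = sqrt(30)/10)
R(-13)**2 = (sqrt(30)/10)**2 = 3/10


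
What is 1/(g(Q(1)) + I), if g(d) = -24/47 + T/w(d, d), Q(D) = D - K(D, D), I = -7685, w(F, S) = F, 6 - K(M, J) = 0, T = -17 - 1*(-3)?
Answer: -235/1805437 ≈ -0.00013016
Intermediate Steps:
T = -14 (T = -17 + 3 = -14)
K(M, J) = 6 (K(M, J) = 6 - 1*0 = 6 + 0 = 6)
Q(D) = -6 + D (Q(D) = D - 1*6 = D - 6 = -6 + D)
g(d) = -24/47 - 14/d
1/(g(Q(1)) + I) = 1/((-24/47 - 14/(-6 + 1)) - 7685) = 1/((-24/47 - 14/(-5)) - 7685) = 1/((-24/47 - 14*(-⅕)) - 7685) = 1/((-24/47 + 14/5) - 7685) = 1/(538/235 - 7685) = 1/(-1805437/235) = -235/1805437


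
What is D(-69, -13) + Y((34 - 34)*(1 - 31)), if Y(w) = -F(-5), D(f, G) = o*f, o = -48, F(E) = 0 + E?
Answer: 3317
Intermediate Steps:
F(E) = E
D(f, G) = -48*f
Y(w) = 5 (Y(w) = -1*(-5) = 5)
D(-69, -13) + Y((34 - 34)*(1 - 31)) = -48*(-69) + 5 = 3312 + 5 = 3317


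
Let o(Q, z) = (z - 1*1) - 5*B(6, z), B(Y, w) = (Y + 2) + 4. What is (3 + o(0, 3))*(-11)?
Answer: 605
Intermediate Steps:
B(Y, w) = 6 + Y (B(Y, w) = (2 + Y) + 4 = 6 + Y)
o(Q, z) = -61 + z (o(Q, z) = (z - 1*1) - 5*(6 + 6) = (z - 1) - 5*12 = (-1 + z) - 60 = -61 + z)
(3 + o(0, 3))*(-11) = (3 + (-61 + 3))*(-11) = (3 - 58)*(-11) = -55*(-11) = 605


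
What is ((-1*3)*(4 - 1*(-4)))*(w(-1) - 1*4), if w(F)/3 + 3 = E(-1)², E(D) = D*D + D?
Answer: 312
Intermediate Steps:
E(D) = D + D² (E(D) = D² + D = D + D²)
w(F) = -9 (w(F) = -9 + 3*(-(1 - 1))² = -9 + 3*(-1*0)² = -9 + 3*0² = -9 + 3*0 = -9 + 0 = -9)
((-1*3)*(4 - 1*(-4)))*(w(-1) - 1*4) = ((-1*3)*(4 - 1*(-4)))*(-9 - 1*4) = (-3*(4 + 4))*(-9 - 4) = -3*8*(-13) = -24*(-13) = 312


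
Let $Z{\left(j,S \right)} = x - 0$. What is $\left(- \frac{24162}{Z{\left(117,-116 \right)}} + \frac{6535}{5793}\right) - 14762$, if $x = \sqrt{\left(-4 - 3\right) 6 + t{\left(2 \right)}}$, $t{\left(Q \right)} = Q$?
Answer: $- \frac{85509731}{5793} + \frac{12081 i \sqrt{10}}{10} \approx -14761.0 + 3820.3 i$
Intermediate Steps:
$x = 2 i \sqrt{10}$ ($x = \sqrt{\left(-4 - 3\right) 6 + 2} = \sqrt{\left(-7\right) 6 + 2} = \sqrt{-42 + 2} = \sqrt{-40} = 2 i \sqrt{10} \approx 6.3246 i$)
$Z{\left(j,S \right)} = 2 i \sqrt{10}$ ($Z{\left(j,S \right)} = 2 i \sqrt{10} - 0 = 2 i \sqrt{10} + 0 = 2 i \sqrt{10}$)
$\left(- \frac{24162}{Z{\left(117,-116 \right)}} + \frac{6535}{5793}\right) - 14762 = \left(- \frac{24162}{2 i \sqrt{10}} + \frac{6535}{5793}\right) - 14762 = \left(- 24162 \left(- \frac{i \sqrt{10}}{20}\right) + 6535 \cdot \frac{1}{5793}\right) - 14762 = \left(\frac{12081 i \sqrt{10}}{10} + \frac{6535}{5793}\right) - 14762 = \left(\frac{6535}{5793} + \frac{12081 i \sqrt{10}}{10}\right) - 14762 = - \frac{85509731}{5793} + \frac{12081 i \sqrt{10}}{10}$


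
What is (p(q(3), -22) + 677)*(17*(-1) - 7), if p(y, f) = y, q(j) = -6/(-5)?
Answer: -81384/5 ≈ -16277.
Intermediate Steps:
q(j) = 6/5 (q(j) = -6*(-⅕) = 6/5)
(p(q(3), -22) + 677)*(17*(-1) - 7) = (6/5 + 677)*(17*(-1) - 7) = 3391*(-17 - 7)/5 = (3391/5)*(-24) = -81384/5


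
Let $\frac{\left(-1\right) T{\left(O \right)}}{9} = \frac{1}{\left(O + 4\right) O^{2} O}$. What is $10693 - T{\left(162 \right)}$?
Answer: $\frac{838513750897}{78417072} \approx 10693.0$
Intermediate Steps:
$T{\left(O \right)} = - \frac{9}{O^{3} \left(4 + O\right)}$ ($T{\left(O \right)} = - \frac{9}{\left(O + 4\right) O^{2} O} = - \frac{9}{\left(4 + O\right) O^{2} O} = - \frac{9}{O^{2} \left(4 + O\right) O} = - \frac{9}{O^{3} \left(4 + O\right)}$)
$10693 - T{\left(162 \right)} = 10693 - - \frac{9}{4251528 \left(4 + 162\right)} = 10693 - \left(-9\right) \frac{1}{4251528} \cdot \frac{1}{166} = 10693 - - \frac{1}{78417072} = 10693 + \frac{1}{78417072} = \frac{838513750897}{78417072}$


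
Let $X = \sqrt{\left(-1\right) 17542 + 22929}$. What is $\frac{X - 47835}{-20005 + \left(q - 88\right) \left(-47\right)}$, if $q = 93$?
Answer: $\frac{9567}{4048} - \frac{\sqrt{5387}}{20240} \approx 2.3598$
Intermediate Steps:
$X = \sqrt{5387}$ ($X = \sqrt{-17542 + 22929} = \sqrt{5387} \approx 73.396$)
$\frac{X - 47835}{-20005 + \left(q - 88\right) \left(-47\right)} = \frac{\sqrt{5387} - 47835}{-20005 + \left(93 - 88\right) \left(-47\right)} = \frac{-47835 + \sqrt{5387}}{-20005 + 5 \left(-47\right)} = \frac{-47835 + \sqrt{5387}}{-20005 - 235} = \frac{-47835 + \sqrt{5387}}{-20240} = \left(-47835 + \sqrt{5387}\right) \left(- \frac{1}{20240}\right) = \frac{9567}{4048} - \frac{\sqrt{5387}}{20240}$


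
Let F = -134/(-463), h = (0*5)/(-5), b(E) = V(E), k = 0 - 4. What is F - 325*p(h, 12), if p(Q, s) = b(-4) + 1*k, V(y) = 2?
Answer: 301084/463 ≈ 650.29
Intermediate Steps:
k = -4
b(E) = 2
h = 0 (h = 0*(-⅕) = 0)
F = 134/463 (F = -134*(-1/463) = 134/463 ≈ 0.28942)
p(Q, s) = -2 (p(Q, s) = 2 + 1*(-4) = 2 - 4 = -2)
F - 325*p(h, 12) = 134/463 - 325*(-2) = 134/463 + 650 = 301084/463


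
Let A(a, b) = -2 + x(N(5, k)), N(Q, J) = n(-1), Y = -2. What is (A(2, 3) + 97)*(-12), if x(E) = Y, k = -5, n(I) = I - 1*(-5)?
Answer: -1116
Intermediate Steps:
n(I) = 5 + I (n(I) = I + 5 = 5 + I)
N(Q, J) = 4 (N(Q, J) = 5 - 1 = 4)
x(E) = -2
A(a, b) = -4 (A(a, b) = -2 - 2 = -4)
(A(2, 3) + 97)*(-12) = (-4 + 97)*(-12) = 93*(-12) = -1116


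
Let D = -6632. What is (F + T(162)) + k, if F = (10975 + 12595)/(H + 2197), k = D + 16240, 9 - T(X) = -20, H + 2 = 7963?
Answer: 48958108/5079 ≈ 9639.3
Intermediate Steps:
H = 7961 (H = -2 + 7963 = 7961)
T(X) = 29 (T(X) = 9 - 1*(-20) = 9 + 20 = 29)
k = 9608 (k = -6632 + 16240 = 9608)
F = 11785/5079 (F = (10975 + 12595)/(7961 + 2197) = 23570/10158 = 23570*(1/10158) = 11785/5079 ≈ 2.3203)
(F + T(162)) + k = (11785/5079 + 29) + 9608 = 159076/5079 + 9608 = 48958108/5079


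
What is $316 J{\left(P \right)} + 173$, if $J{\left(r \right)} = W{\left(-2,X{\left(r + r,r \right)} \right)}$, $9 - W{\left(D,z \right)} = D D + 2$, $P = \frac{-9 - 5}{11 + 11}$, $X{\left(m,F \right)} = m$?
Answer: $1121$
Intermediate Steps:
$P = - \frac{7}{11}$ ($P = - \frac{14}{22} = \left(-14\right) \frac{1}{22} = - \frac{7}{11} \approx -0.63636$)
$W{\left(D,z \right)} = 7 - D^{2}$ ($W{\left(D,z \right)} = 9 - \left(D D + 2\right) = 9 - \left(D^{2} + 2\right) = 9 - \left(2 + D^{2}\right) = 7 - D^{2}$)
$J{\left(r \right)} = 3$ ($J{\left(r \right)} = 7 - \left(-2\right)^{2} = 7 - 4 = 3$)
$316 J{\left(P \right)} + 173 = 316 \cdot 3 + 173 = 948 + 173 = 1121$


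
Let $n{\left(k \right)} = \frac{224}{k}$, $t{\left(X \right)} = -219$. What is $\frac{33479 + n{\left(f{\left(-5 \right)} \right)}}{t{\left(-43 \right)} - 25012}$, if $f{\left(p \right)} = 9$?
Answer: $- \frac{301535}{227079} \approx -1.3279$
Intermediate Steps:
$\frac{33479 + n{\left(f{\left(-5 \right)} \right)}}{t{\left(-43 \right)} - 25012} = \frac{33479 + \frac{224}{9}}{-219 - 25012} = \frac{33479 + 224 \cdot \frac{1}{9}}{-25231} = \left(33479 + \frac{224}{9}\right) \left(- \frac{1}{25231}\right) = \frac{301535}{9} \left(- \frac{1}{25231}\right) = - \frac{301535}{227079}$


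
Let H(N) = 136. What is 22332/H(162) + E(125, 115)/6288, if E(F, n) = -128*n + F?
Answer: 5768279/35632 ≈ 161.88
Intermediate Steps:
E(F, n) = F - 128*n
22332/H(162) + E(125, 115)/6288 = 22332/136 + (125 - 128*115)/6288 = 22332*(1/136) + (125 - 14720)*(1/6288) = 5583/34 - 14595*1/6288 = 5583/34 - 4865/2096 = 5768279/35632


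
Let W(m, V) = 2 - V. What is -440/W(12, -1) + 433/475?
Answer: -207701/1425 ≈ -145.76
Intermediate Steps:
-440/W(12, -1) + 433/475 = -440/(2 - 1*(-1)) + 433/475 = -440/(2 + 1) + 433*(1/475) = -440/3 + 433/475 = -207701/1425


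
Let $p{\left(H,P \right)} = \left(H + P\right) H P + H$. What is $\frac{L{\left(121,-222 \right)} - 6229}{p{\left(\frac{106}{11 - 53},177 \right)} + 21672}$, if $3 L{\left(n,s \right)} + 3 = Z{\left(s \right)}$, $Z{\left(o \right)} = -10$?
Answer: $\frac{183260}{1654383} \approx 0.11077$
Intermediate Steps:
$L{\left(n,s \right)} = - \frac{13}{3}$ ($L{\left(n,s \right)} = -1 + \frac{1}{3} \left(-10\right) = -1 - \frac{10}{3} = - \frac{13}{3}$)
$p{\left(H,P \right)} = H + H P \left(H + P\right)$ ($p{\left(H,P \right)} = H \left(H + P\right) P + H = H P \left(H + P\right) + H = H + H P \left(H + P\right)$)
$\frac{L{\left(121,-222 \right)} - 6229}{p{\left(\frac{106}{11 - 53},177 \right)} + 21672} = \frac{- \frac{13}{3} - 6229}{\frac{106}{11 - 53} \left(1 + 177^{2} + \frac{106}{11 - 53} \cdot 177\right) + 21672} = - \frac{18700}{3 \left(\frac{106}{-42} \left(1 + 31329 + \frac{106}{-42} \cdot 177\right) + 21672\right)} = - \frac{18700}{3 \left(106 \left(- \frac{1}{42}\right) \left(1 + 31329 + 106 \left(- \frac{1}{42}\right) 177\right) + 21672\right)} = - \frac{18700}{3 \left(- \frac{53 \left(1 + 31329 - \frac{3127}{7}\right)}{21} + 21672\right)} = - \frac{18700}{3 \left(\left(- \frac{53}{21}\right) \frac{216183}{7} + 21672\right)} = - \frac{18700}{3 \left(- \frac{3819233}{49} + 21672\right)} = - \frac{18700}{3 \left(- \frac{2757305}{49}\right)} = \left(- \frac{18700}{3}\right) \left(- \frac{49}{2757305}\right) = \frac{183260}{1654383}$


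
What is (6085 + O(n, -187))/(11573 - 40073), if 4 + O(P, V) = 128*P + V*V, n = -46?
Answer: -17581/14250 ≈ -1.2338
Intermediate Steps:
O(P, V) = -4 + V**2 + 128*P (O(P, V) = -4 + (128*P + V*V) = -4 + (128*P + V**2) = -4 + (V**2 + 128*P) = -4 + V**2 + 128*P)
(6085 + O(n, -187))/(11573 - 40073) = (6085 + (-4 + (-187)**2 + 128*(-46)))/(11573 - 40073) = (6085 + (-4 + 34969 - 5888))/(-28500) = (6085 + 29077)*(-1/28500) = 35162*(-1/28500) = -17581/14250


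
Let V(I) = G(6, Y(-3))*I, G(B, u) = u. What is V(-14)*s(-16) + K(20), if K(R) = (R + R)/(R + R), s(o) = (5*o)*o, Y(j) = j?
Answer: 53761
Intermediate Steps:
s(o) = 5*o²
K(R) = 1 (K(R) = (2*R)/((2*R)) = (2*R)*(1/(2*R)) = 1)
V(I) = -3*I
V(-14)*s(-16) + K(20) = (-3*(-14))*(5*(-16)²) + 1 = 42*(5*256) + 1 = 42*1280 + 1 = 53760 + 1 = 53761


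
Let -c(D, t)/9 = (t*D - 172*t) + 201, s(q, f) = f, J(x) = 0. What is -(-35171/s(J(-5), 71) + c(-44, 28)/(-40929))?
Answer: 246836/497 ≈ 496.65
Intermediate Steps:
c(D, t) = -1809 + 1548*t - 9*D*t (c(D, t) = -9*((t*D - 172*t) + 201) = -9*((D*t - 172*t) + 201) = -9*((-172*t + D*t) + 201) = -9*(201 - 172*t + D*t) = -1809 + 1548*t - 9*D*t)
-(-35171/s(J(-5), 71) + c(-44, 28)/(-40929)) = -(-35171/71 + (-1809 + 1548*28 - 9*(-44)*28)/(-40929)) = -(-35171*1/71 + (-1809 + 43344 + 11088)*(-1/40929)) = -(-35171/71 + 52623*(-1/40929)) = -(-35171/71 - 9/7) = -1*(-246836/497) = 246836/497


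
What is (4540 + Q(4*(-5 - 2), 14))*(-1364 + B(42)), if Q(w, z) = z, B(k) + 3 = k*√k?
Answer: -6225318 + 191268*√42 ≈ -4.9858e+6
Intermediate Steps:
B(k) = -3 + k^(3/2) (B(k) = -3 + k*√k = -3 + k^(3/2))
(4540 + Q(4*(-5 - 2), 14))*(-1364 + B(42)) = (4540 + 14)*(-1364 + (-3 + 42^(3/2))) = 4554*(-1364 + (-3 + 42*√42)) = 4554*(-1367 + 42*√42) = -6225318 + 191268*√42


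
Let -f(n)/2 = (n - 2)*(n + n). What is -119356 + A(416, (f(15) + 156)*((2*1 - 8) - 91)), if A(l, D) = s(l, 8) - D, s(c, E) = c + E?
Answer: -179460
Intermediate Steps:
s(c, E) = E + c
f(n) = -4*n*(-2 + n) (f(n) = -2*(n - 2)*(n + n) = -2*(-2 + n)*2*n = -4*n*(-2 + n))
A(l, D) = 8 + l - D (A(l, D) = (8 + l) - D = 8 + l - D)
-119356 + A(416, (f(15) + 156)*((2*1 - 8) - 91)) = -119356 + (8 + 416 - (4*15*(2 - 1*15) + 156)*((2*1 - 8) - 91)) = -119356 + (8 + 416 - (4*15*(2 - 15) + 156)*((2 - 8) - 91)) = -119356 + (8 + 416 - (4*15*(-13) + 156)*(-6 - 91)) = -119356 + (8 + 416 - (-780 + 156)*(-97)) = -119356 + (8 + 416 - (-624)*(-97)) = -119356 + (8 + 416 - 1*60528) = -119356 + (8 + 416 - 60528) = -119356 - 60104 = -179460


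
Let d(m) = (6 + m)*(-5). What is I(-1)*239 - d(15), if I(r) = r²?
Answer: 344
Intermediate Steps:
d(m) = -30 - 5*m
I(-1)*239 - d(15) = (-1)²*239 - (-30 - 5*15) = 1*239 - (-30 - 75) = 239 - 1*(-105) = 239 + 105 = 344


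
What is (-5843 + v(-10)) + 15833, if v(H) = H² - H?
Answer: 10100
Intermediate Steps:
(-5843 + v(-10)) + 15833 = (-5843 - 10*(-1 - 10)) + 15833 = (-5843 - 10*(-11)) + 15833 = (-5843 + 110) + 15833 = -5733 + 15833 = 10100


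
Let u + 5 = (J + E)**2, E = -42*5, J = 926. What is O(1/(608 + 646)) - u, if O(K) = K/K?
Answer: -512650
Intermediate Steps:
O(K) = 1
E = -210
u = 512651 (u = -5 + (926 - 210)**2 = -5 + 716**2 = -5 + 512656 = 512651)
O(1/(608 + 646)) - u = 1 - 1*512651 = 1 - 512651 = -512650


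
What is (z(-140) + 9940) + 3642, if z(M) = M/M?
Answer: 13583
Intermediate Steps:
z(M) = 1
(z(-140) + 9940) + 3642 = (1 + 9940) + 3642 = 9941 + 3642 = 13583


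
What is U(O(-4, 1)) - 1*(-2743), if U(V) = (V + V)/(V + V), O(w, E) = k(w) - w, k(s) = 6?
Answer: 2744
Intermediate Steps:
O(w, E) = 6 - w
U(V) = 1 (U(V) = (2*V)/((2*V)) = (2*V)*(1/(2*V)) = 1)
U(O(-4, 1)) - 1*(-2743) = 1 - 1*(-2743) = 1 + 2743 = 2744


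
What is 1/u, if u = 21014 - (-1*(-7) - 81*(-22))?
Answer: 1/19225 ≈ 5.2016e-5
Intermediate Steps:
u = 19225 (u = 21014 - (7 + 1782) = 21014 - 1*1789 = 21014 - 1789 = 19225)
1/u = 1/19225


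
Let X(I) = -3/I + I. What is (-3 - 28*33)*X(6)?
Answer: -10197/2 ≈ -5098.5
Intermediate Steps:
X(I) = I - 3/I
(-3 - 28*33)*X(6) = (-3 - 28*33)*(6 - 3/6) = (-3 - 924)*(6 - 3*⅙) = -927*(6 - ½) = -927*11/2 = -10197/2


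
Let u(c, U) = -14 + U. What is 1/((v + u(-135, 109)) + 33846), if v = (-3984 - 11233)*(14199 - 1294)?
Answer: -1/196341444 ≈ -5.0932e-9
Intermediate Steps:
v = -196375385 (v = -15217*12905 = -196375385)
1/((v + u(-135, 109)) + 33846) = 1/((-196375385 + (-14 + 109)) + 33846) = 1/((-196375385 + 95) + 33846) = 1/(-196375290 + 33846) = 1/(-196341444) = -1/196341444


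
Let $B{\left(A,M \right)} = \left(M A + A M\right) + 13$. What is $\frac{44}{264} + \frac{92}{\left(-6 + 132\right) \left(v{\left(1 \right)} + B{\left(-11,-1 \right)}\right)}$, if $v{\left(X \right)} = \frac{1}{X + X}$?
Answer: $\frac{1675}{8946} \approx 0.18723$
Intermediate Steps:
$v{\left(X \right)} = \frac{1}{2 X}$
$B{\left(A,M \right)} = 13 + 2 A M$ ($B{\left(A,M \right)} = \left(A M + A M\right) + 13 = 2 A M + 13 = 13 + 2 A M$)
$\frac{44}{264} + \frac{92}{\left(-6 + 132\right) \left(v{\left(1 \right)} + B{\left(-11,-1 \right)}\right)} = \frac{44}{264} + \frac{92}{\left(-6 + 132\right) \left(\frac{1}{2 \cdot 1} + \left(13 + 2 \left(-11\right) \left(-1\right)\right)\right)} = 44 \cdot \frac{1}{264} + \frac{92}{126 \left(\frac{1}{2} \cdot 1 + \left(13 + 22\right)\right)} = \frac{1}{6} + \frac{92}{126 \left(\frac{1}{2} + 35\right)} = \frac{1}{6} + \frac{92}{126 \cdot \frac{71}{2}} = \frac{1}{6} + \frac{92}{4473} = \frac{1675}{8946}$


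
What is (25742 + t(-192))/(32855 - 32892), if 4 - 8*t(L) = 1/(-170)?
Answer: -35009801/50320 ≈ -695.74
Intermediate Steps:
t(L) = 681/1360 (t(L) = ½ - ⅛/(-170) = ½ - ⅛*(-1/170) = ½ + 1/1360 = 681/1360)
(25742 + t(-192))/(32855 - 32892) = (25742 + 681/1360)/(32855 - 32892) = (35009801/1360)/(-37) = (35009801/1360)*(-1/37) = -35009801/50320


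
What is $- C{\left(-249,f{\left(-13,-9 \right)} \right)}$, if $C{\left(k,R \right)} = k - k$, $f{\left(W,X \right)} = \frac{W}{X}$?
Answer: $0$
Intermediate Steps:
$C{\left(k,R \right)} = 0$
$- C{\left(-249,f{\left(-13,-9 \right)} \right)} = \left(-1\right) 0 = 0$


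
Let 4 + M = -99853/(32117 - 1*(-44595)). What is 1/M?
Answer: -76712/406701 ≈ -0.18862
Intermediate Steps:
M = -406701/76712 (M = -4 - 99853/(32117 - 1*(-44595)) = -4 - 99853/(32117 + 44595) = -4 - 99853/76712 = -406701/76712 ≈ -5.3017)
1/M = 1/(-406701/76712) = -76712/406701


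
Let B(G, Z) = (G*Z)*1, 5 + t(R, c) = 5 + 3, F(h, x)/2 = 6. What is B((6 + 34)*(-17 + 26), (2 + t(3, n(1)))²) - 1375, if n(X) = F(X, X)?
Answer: 7625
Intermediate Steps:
F(h, x) = 12 (F(h, x) = 2*6 = 12)
n(X) = 12
t(R, c) = 3 (t(R, c) = -5 + (5 + 3) = -5 + 8 = 3)
B(G, Z) = G*Z
B((6 + 34)*(-17 + 26), (2 + t(3, n(1)))²) - 1375 = ((6 + 34)*(-17 + 26))*(2 + 3)² - 1375 = (40*9)*5² - 1375 = 360*25 - 1375 = 9000 - 1375 = 7625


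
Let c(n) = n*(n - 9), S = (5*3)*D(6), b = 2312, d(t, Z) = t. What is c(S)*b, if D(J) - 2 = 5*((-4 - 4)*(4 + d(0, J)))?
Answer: 13035587760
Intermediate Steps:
D(J) = -158 (D(J) = 2 + 5*((-4 - 4)*(4 + 0)) = 2 + 5*(-8*4) = 2 + 5*(-32) = 2 - 160 = -158)
S = -2370 (S = (5*3)*(-158) = 15*(-158) = -2370)
c(n) = n*(-9 + n)
c(S)*b = -2370*(-9 - 2370)*2312 = -2370*(-2379)*2312 = 5638230*2312 = 13035587760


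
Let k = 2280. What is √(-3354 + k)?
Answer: I*√1074 ≈ 32.772*I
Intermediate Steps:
√(-3354 + k) = √(-3354 + 2280) = √(-1074) = I*√1074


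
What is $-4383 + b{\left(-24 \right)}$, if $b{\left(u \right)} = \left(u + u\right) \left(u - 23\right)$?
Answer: $-2127$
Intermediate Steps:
$b{\left(u \right)} = 2 u \left(-23 + u\right)$
$-4383 + b{\left(-24 \right)} = -4383 + 2 \left(-24\right) \left(-23 - 24\right) = -4383 + 2 \left(-24\right) \left(-47\right) = -4383 + 2256 = -2127$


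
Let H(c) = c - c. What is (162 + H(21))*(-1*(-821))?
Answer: 133002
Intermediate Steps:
H(c) = 0
(162 + H(21))*(-1*(-821)) = (162 + 0)*(-1*(-821)) = 162*821 = 133002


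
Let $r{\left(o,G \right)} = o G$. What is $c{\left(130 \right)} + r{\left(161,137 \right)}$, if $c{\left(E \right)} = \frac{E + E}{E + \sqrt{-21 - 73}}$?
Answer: $\frac{187435229}{8497} - \frac{130 i \sqrt{94}}{8497} \approx 22059.0 - 0.14833 i$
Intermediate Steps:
$r{\left(o,G \right)} = G o$
$c{\left(E \right)} = \frac{2 E}{E + i \sqrt{94}}$ ($c{\left(E \right)} = \frac{2 E}{E + \sqrt{-94}} = \frac{2 E}{E + i \sqrt{94}}$)
$c{\left(130 \right)} + r{\left(161,137 \right)} = 2 \cdot 130 \frac{1}{130 + i \sqrt{94}} + 137 \cdot 161 = \frac{260}{130 + i \sqrt{94}} + 22057 = 22057 + \frac{260}{130 + i \sqrt{94}}$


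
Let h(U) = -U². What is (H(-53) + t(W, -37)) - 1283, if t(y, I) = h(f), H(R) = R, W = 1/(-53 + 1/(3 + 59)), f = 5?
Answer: -1361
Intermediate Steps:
W = -62/3285 (W = 1/(-53 + 1/62) = 1/(-3285/62) = -62/3285 ≈ -0.018874)
t(y, I) = -25 (t(y, I) = -1*5² = -1*25 = -25)
(H(-53) + t(W, -37)) - 1283 = (-53 - 25) - 1283 = -78 - 1283 = -1361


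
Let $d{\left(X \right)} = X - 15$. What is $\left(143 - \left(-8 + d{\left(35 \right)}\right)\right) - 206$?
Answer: $-75$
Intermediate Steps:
$d{\left(X \right)} = -15 + X$
$\left(143 - \left(-8 + d{\left(35 \right)}\right)\right) - 206 = \left(143 + \left(8 - \left(-15 + 35\right)\right)\right) - 206 = \left(143 + \left(8 - 20\right)\right) - 206 = \left(143 - 12\right) - 206 = 131 - 206 = -75$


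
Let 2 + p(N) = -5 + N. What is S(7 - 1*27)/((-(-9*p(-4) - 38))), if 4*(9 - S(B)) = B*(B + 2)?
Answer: 81/61 ≈ 1.3279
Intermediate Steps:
p(N) = -7 + N (p(N) = -2 + (-5 + N) = -7 + N)
S(B) = 9 - B*(2 + B)/4 (S(B) = 9 - B*(B + 2)/4 = 9 - B*(2 + B)/4)
S(7 - 1*27)/((-(-9*p(-4) - 38))) = (9 - (7 - 1*27)/2 - (7 - 1*27)**2/4)/((-(-9*(-7 - 4) - 38))) = (9 - (7 - 27)/2 - (7 - 27)**2/4)/((-(-9*(-11) - 38))) = (9 - 1/2*(-20) - 1/4*(-20)**2)/((-(99 - 38))) = (9 + 10 - 1/4*400)/((-1*61)) = (9 + 10 - 100)/(-61) = -81*(-1/61) = 81/61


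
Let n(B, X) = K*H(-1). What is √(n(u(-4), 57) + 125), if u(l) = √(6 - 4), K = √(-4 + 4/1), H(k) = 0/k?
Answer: 5*√5 ≈ 11.180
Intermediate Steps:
H(k) = 0
K = 0 (K = √(-4 + 4*1) = √(-4 + 4) = √0 = 0)
u(l) = √2
n(B, X) = 0 (n(B, X) = 0*0 = 0)
√(n(u(-4), 57) + 125) = √(0 + 125) = √125 = 5*√5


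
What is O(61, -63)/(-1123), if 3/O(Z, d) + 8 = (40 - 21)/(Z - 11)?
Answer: 50/142621 ≈ 0.00035058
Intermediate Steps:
O(Z, d) = 3/(-8 + 19/(-11 + Z)) (O(Z, d) = 3/(-8 + (40 - 21)/(Z - 11)) = 3/(-8 + 19/(-11 + Z)))
O(61, -63)/(-1123) = (3*(11 - 1*61)/(-107 + 8*61))/(-1123) = (3*(11 - 61)/(-107 + 488))*(-1/1123) = (3*(-50)/381)*(-1/1123) = (3*(1/381)*(-50))*(-1/1123) = -50/127*(-1/1123) = 50/142621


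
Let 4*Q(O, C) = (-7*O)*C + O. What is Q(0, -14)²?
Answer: 0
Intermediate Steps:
Q(O, C) = O/4 - 7*C*O/4 (Q(O, C) = ((-7*O)*C + O)/4 = (-7*C*O + O)/4 = (O - 7*C*O)/4 = O/4 - 7*C*O/4)
Q(0, -14)² = ((¼)*0*(1 - 7*(-14)))² = ((¼)*0*(1 + 98))² = ((¼)*0*99)² = 0² = 0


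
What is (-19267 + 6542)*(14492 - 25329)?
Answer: 137900825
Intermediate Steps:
(-19267 + 6542)*(14492 - 25329) = -12725*(-10837) = 137900825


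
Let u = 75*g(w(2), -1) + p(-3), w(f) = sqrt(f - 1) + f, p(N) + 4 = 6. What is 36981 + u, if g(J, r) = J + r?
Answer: 37133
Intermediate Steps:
p(N) = 2 (p(N) = -4 + 6 = 2)
w(f) = f + sqrt(-1 + f) (w(f) = sqrt(-1 + f) + f = f + sqrt(-1 + f))
u = 152 (u = 75*((2 + sqrt(-1 + 2)) - 1) + 2 = 75*((2 + sqrt(1)) - 1) + 2 = 75*((2 + 1) - 1) + 2 = 75*(3 - 1) + 2 = 75*2 + 2 = 150 + 2 = 152)
36981 + u = 36981 + 152 = 37133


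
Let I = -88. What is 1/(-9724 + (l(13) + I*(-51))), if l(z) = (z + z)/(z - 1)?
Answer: -6/31403 ≈ -0.00019106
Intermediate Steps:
l(z) = 2*z/(-1 + z) (l(z) = (2*z)/(-1 + z) = 2*z/(-1 + z))
1/(-9724 + (l(13) + I*(-51))) = 1/(-9724 + (2*13/(-1 + 13) - 88*(-51))) = 1/(-9724 + (2*13/12 + 4488)) = 1/(-9724 + (2*13*(1/12) + 4488)) = 1/(-9724 + (13/6 + 4488)) = 1/(-9724 + 26941/6) = 1/(-31403/6) = -6/31403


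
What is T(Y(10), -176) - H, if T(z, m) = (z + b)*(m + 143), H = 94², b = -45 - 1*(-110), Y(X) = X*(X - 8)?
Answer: -11641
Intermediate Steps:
Y(X) = X*(-8 + X)
b = 65 (b = -45 + 110 = 65)
H = 8836
T(z, m) = (65 + z)*(143 + m) (T(z, m) = (z + 65)*(m + 143) = (65 + z)*(143 + m))
T(Y(10), -176) - H = (9295 + 65*(-176) + 143*(10*(-8 + 10)) - 1760*(-8 + 10)) - 1*8836 = (9295 - 11440 + 143*(10*2) - 1760*2) - 8836 = (9295 - 11440 + 143*20 - 176*20) - 8836 = (9295 - 11440 + 2860 - 3520) - 8836 = -2805 - 8836 = -11641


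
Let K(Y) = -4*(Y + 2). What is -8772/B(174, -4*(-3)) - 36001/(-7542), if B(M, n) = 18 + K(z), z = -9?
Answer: -32251189/173466 ≈ -185.92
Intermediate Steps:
K(Y) = -8 - 4*Y (K(Y) = -4*(2 + Y) = -8 - 4*Y)
B(M, n) = 46 (B(M, n) = 18 + (-8 - 4*(-9)) = 18 + (-8 + 36) = 18 + 28 = 46)
-8772/B(174, -4*(-3)) - 36001/(-7542) = -8772/46 - 36001/(-7542) = -8772*1/46 - 36001*(-1/7542) = -4386/23 + 36001/7542 = -32251189/173466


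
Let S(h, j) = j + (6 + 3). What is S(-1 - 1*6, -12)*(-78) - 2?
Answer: 232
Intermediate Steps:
S(h, j) = 9 + j (S(h, j) = j + 9 = 9 + j)
S(-1 - 1*6, -12)*(-78) - 2 = (9 - 12)*(-78) - 2 = -3*(-78) - 2 = 234 - 2 = 232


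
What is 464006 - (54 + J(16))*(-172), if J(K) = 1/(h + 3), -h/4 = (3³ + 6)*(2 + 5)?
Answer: 435903602/921 ≈ 4.7329e+5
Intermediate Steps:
h = -924 (h = -4*(3³ + 6)*(2 + 5) = -4*(27 + 6)*7 = -132*7 = -4*231 = -924)
J(K) = -1/921 (J(K) = 1/(-924 + 3) = 1/(-921) = -1/921)
464006 - (54 + J(16))*(-172) = 464006 - (54 - 1/921)*(-172) = 464006 - 49733*(-172)/921 = 464006 - 1*(-8554076/921) = 464006 + 8554076/921 = 435903602/921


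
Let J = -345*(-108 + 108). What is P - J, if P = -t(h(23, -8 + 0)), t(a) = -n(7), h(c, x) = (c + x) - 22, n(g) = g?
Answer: 7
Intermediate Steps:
J = 0 (J = -345*0 = 0)
h(c, x) = -22 + c + x
t(a) = -7 (t(a) = -1*7 = -7)
P = 7 (P = -1*(-7) = 7)
P - J = 7 - 1*0 = 7 + 0 = 7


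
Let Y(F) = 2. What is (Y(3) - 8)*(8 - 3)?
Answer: -30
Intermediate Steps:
(Y(3) - 8)*(8 - 3) = (2 - 8)*(8 - 3) = -6*5 = -30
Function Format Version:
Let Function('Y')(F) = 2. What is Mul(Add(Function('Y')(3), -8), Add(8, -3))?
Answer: -30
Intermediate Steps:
Mul(Add(Function('Y')(3), -8), Add(8, -3)) = Mul(Add(2, -8), Add(8, -3)) = Mul(-6, 5) = -30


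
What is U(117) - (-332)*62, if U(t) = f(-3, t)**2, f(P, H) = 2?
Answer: 20588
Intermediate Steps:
U(t) = 4 (U(t) = 2**2 = 4)
U(117) - (-332)*62 = 4 - (-332)*62 = 4 - 1*(-20584) = 4 + 20584 = 20588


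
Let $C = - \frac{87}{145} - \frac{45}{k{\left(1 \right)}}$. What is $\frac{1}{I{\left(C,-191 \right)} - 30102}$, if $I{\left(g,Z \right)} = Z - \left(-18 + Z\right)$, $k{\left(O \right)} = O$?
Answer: $- \frac{1}{30084} \approx -3.324 \cdot 10^{-5}$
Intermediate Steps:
$C = - \frac{228}{5}$ ($C = - \frac{87}{145} - \frac{45}{1} = \left(-87\right) \frac{1}{145} - 45 = - \frac{3}{5} - 45 = - \frac{228}{5} \approx -45.6$)
$I{\left(g,Z \right)} = 18$
$\frac{1}{I{\left(C,-191 \right)} - 30102} = \frac{1}{18 - 30102} = \frac{1}{-30084} = - \frac{1}{30084}$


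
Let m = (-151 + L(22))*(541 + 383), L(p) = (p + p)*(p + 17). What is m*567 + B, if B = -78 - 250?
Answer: 819915692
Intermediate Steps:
L(p) = 2*p*(17 + p) (L(p) = (2*p)*(17 + p) = 2*p*(17 + p))
B = -328
m = 1446060 (m = (-151 + 2*22*(17 + 22))*(541 + 383) = (-151 + 2*22*39)*924 = (-151 + 1716)*924 = 1565*924 = 1446060)
m*567 + B = 1446060*567 - 328 = 819916020 - 328 = 819915692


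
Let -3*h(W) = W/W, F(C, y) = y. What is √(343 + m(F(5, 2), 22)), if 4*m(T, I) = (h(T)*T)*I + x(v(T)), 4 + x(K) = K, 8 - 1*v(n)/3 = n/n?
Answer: √12369/6 ≈ 18.536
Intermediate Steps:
v(n) = 21 (v(n) = 24 - 3*n/n = 24 - 3*1 = 24 - 3 = 21)
x(K) = -4 + K
h(W) = -⅓ (h(W) = -W/(3*W) = -⅓*1 = -⅓)
m(T, I) = 17/4 - I*T/12 (m(T, I) = ((-T/3)*I + (-4 + 21))/4 = (-I*T/3 + 17)/4 = (17 - I*T/3)/4 = 17/4 - I*T/12)
√(343 + m(F(5, 2), 22)) = √(343 + (17/4 - 1/12*22*2)) = √(343 + (17/4 - 11/3)) = √(343 + 7/12) = √(4123/12) = √12369/6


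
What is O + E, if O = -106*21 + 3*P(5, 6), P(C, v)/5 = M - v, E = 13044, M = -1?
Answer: 10713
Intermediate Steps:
P(C, v) = -5 - 5*v (P(C, v) = 5*(-1 - v) = -5 - 5*v)
O = -2331 (O = -106*21 + 3*(-5 - 5*6) = -2226 + 3*(-5 - 30) = -2226 + 3*(-35) = -2226 - 105 = -2331)
O + E = -2331 + 13044 = 10713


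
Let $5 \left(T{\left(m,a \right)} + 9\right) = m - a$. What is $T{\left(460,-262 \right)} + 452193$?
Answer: $\frac{2261642}{5} \approx 4.5233 \cdot 10^{5}$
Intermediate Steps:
$T{\left(m,a \right)} = -9 - \frac{a}{5} + \frac{m}{5}$ ($T{\left(m,a \right)} = -9 + \frac{m - a}{5} = -9 - \left(- \frac{m}{5} + \frac{a}{5}\right) = -9 - \frac{a}{5} + \frac{m}{5}$)
$T{\left(460,-262 \right)} + 452193 = \left(-9 - - \frac{262}{5} + \frac{1}{5} \cdot 460\right) + 452193 = \left(-9 + \frac{262}{5} + 92\right) + 452193 = \frac{677}{5} + 452193 = \frac{2261642}{5}$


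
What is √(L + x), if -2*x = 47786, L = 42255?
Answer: √18362 ≈ 135.51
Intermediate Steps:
x = -23893 (x = -½*47786 = -23893)
√(L + x) = √(42255 - 23893) = √18362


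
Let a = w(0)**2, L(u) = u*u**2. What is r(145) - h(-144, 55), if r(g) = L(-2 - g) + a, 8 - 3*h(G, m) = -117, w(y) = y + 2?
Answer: -9529682/3 ≈ -3.1766e+6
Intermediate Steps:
L(u) = u**3
w(y) = 2 + y
a = 4 (a = (2 + 0)**2 = 2**2 = 4)
h(G, m) = 125/3 (h(G, m) = 8/3 - 1/3*(-117) = 8/3 + 39 = 125/3)
r(g) = 4 + (-2 - g)**3 (r(g) = (-2 - g)**3 + 4 = 4 + (-2 - g)**3)
r(145) - h(-144, 55) = (4 - (2 + 145)**3) - 1*125/3 = (4 - 1*147**3) - 125/3 = (4 - 1*3176523) - 125/3 = (4 - 3176523) - 125/3 = -3176519 - 125/3 = -9529682/3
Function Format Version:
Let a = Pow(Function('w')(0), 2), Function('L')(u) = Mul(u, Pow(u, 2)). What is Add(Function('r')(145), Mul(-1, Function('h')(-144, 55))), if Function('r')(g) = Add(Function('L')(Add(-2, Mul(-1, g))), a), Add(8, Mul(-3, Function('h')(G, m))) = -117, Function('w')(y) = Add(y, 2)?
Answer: Rational(-9529682, 3) ≈ -3.1766e+6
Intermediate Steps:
Function('L')(u) = Pow(u, 3)
Function('w')(y) = Add(2, y)
a = 4 (a = Pow(Add(2, 0), 2) = Pow(2, 2) = 4)
Function('h')(G, m) = Rational(125, 3) (Function('h')(G, m) = Add(Rational(8, 3), Mul(Rational(-1, 3), -117)) = Add(Rational(8, 3), 39) = Rational(125, 3))
Function('r')(g) = Add(4, Pow(Add(-2, Mul(-1, g)), 3)) (Function('r')(g) = Add(Pow(Add(-2, Mul(-1, g)), 3), 4) = Add(4, Pow(Add(-2, Mul(-1, g)), 3)))
Add(Function('r')(145), Mul(-1, Function('h')(-144, 55))) = Add(Add(4, Mul(-1, Pow(Add(2, 145), 3))), Mul(-1, Rational(125, 3))) = Add(Add(4, Mul(-1, Pow(147, 3))), Rational(-125, 3)) = Add(Add(4, Mul(-1, 3176523)), Rational(-125, 3)) = Add(Add(4, -3176523), Rational(-125, 3)) = Add(-3176519, Rational(-125, 3)) = Rational(-9529682, 3)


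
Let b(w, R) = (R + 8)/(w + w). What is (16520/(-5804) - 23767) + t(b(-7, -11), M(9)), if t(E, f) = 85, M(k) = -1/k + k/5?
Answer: -34366712/1451 ≈ -23685.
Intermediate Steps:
M(k) = -1/k + k/5 (M(k) = -1/k + k*(⅕) = -1/k + k/5)
b(w, R) = (8 + R)/(2*w) (b(w, R) = (8 + R)/((2*w)) = (8 + R)*(1/(2*w)) = (8 + R)/(2*w))
(16520/(-5804) - 23767) + t(b(-7, -11), M(9)) = (16520/(-5804) - 23767) + 85 = (16520*(-1/5804) - 23767) + 85 = (-4130/1451 - 23767) + 85 = -34490047/1451 + 85 = -34366712/1451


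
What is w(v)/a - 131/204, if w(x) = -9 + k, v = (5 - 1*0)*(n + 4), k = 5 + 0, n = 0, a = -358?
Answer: -23041/36516 ≈ -0.63098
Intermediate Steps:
k = 5
v = 20 (v = (5 - 1*0)*(0 + 4) = (5 + 0)*4 = 5*4 = 20)
w(x) = -4 (w(x) = -9 + 5 = -4)
w(v)/a - 131/204 = -4/(-358) - 131/204 = -4*(-1/358) - 131*1/204 = 2/179 - 131/204 = -23041/36516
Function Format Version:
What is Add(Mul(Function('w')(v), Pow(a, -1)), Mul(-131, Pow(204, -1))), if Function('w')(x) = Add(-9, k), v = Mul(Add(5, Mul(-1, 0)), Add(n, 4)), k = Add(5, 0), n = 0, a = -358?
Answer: Rational(-23041, 36516) ≈ -0.63098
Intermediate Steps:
k = 5
v = 20 (v = Mul(Add(5, Mul(-1, 0)), Add(0, 4)) = Mul(Add(5, 0), 4) = Mul(5, 4) = 20)
Function('w')(x) = -4 (Function('w')(x) = Add(-9, 5) = -4)
Add(Mul(Function('w')(v), Pow(a, -1)), Mul(-131, Pow(204, -1))) = Add(Mul(-4, Pow(-358, -1)), Mul(-131, Pow(204, -1))) = Add(Mul(-4, Rational(-1, 358)), Mul(-131, Rational(1, 204))) = Add(Rational(2, 179), Rational(-131, 204)) = Rational(-23041, 36516)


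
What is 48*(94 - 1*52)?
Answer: 2016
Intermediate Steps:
48*(94 - 1*52) = 48*(94 - 52) = 48*42 = 2016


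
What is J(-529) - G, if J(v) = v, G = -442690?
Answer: 442161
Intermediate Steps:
J(-529) - G = -529 - 1*(-442690) = -529 + 442690 = 442161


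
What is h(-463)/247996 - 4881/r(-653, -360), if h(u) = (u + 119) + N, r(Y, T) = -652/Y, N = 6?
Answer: -197609033801/40423348 ≈ -4888.5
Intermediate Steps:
h(u) = 125 + u (h(u) = (u + 119) + 6 = (119 + u) + 6 = 125 + u)
h(-463)/247996 - 4881/r(-653, -360) = (125 - 463)/247996 - 4881/((-652/(-653))) = -338*1/247996 - 4881/((-652*(-1/653))) = -169/123998 - 4881/652/653 = -169/123998 - 4881*653/652 = -169/123998 - 3187293/652 = -197609033801/40423348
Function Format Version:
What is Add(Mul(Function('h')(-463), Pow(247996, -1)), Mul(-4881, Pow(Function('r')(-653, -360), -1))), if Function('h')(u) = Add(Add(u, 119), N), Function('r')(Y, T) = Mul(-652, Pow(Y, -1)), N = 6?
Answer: Rational(-197609033801, 40423348) ≈ -4888.5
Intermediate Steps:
Function('h')(u) = Add(125, u) (Function('h')(u) = Add(Add(u, 119), 6) = Add(Add(119, u), 6) = Add(125, u))
Add(Mul(Function('h')(-463), Pow(247996, -1)), Mul(-4881, Pow(Function('r')(-653, -360), -1))) = Add(Mul(Add(125, -463), Pow(247996, -1)), Mul(-4881, Pow(Mul(-652, Pow(-653, -1)), -1))) = Add(Mul(-338, Rational(1, 247996)), Mul(-4881, Pow(Mul(-652, Rational(-1, 653)), -1))) = Add(Rational(-169, 123998), Mul(-4881, Pow(Rational(652, 653), -1))) = Add(Rational(-169, 123998), Mul(-4881, Rational(653, 652))) = Add(Rational(-169, 123998), Rational(-3187293, 652)) = Rational(-197609033801, 40423348)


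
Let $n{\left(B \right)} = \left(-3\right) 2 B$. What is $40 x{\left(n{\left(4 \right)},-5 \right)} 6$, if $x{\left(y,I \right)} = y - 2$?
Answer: $-6240$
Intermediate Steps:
$n{\left(B \right)} = - 6 B$
$x{\left(y,I \right)} = -2 + y$
$40 x{\left(n{\left(4 \right)},-5 \right)} 6 = 40 \left(-2 - 24\right) 6 = 40 \left(-26\right) 6 = \left(-1040\right) 6 = -6240$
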